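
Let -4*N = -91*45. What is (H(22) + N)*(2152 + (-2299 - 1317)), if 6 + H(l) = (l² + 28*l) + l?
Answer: -3132594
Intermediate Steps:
H(l) = -6 + l² + 29*l (H(l) = -6 + ((l² + 28*l) + l) = -6 + (l² + 29*l) = -6 + l² + 29*l)
N = 4095/4 (N = -(-91)*45/4 = -¼*(-4095) = 4095/4 ≈ 1023.8)
(H(22) + N)*(2152 + (-2299 - 1317)) = ((-6 + 22² + 29*22) + 4095/4)*(2152 + (-2299 - 1317)) = ((-6 + 484 + 638) + 4095/4)*(2152 - 3616) = (1116 + 4095/4)*(-1464) = (8559/4)*(-1464) = -3132594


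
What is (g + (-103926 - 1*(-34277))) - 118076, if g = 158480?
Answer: -29245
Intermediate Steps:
(g + (-103926 - 1*(-34277))) - 118076 = (158480 + (-103926 - 1*(-34277))) - 118076 = (158480 + (-103926 + 34277)) - 118076 = (158480 - 69649) - 118076 = 88831 - 118076 = -29245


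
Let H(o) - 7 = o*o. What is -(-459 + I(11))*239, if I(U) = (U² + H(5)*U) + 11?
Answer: -5975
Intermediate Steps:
H(o) = 7 + o² (H(o) = 7 + o*o = 7 + o²)
I(U) = 11 + U² + 32*U (I(U) = (U² + (7 + 5²)*U) + 11 = (U² + (7 + 25)*U) + 11 = (U² + 32*U) + 11 = 11 + U² + 32*U)
-(-459 + I(11))*239 = -(-459 + (11 + 11² + 32*11))*239 = -(-459 + (11 + 121 + 352))*239 = -(-459 + 484)*239 = -25*239 = -1*5975 = -5975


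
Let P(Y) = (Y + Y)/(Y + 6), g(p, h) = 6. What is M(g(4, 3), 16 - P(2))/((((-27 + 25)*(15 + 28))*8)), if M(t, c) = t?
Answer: -3/344 ≈ -0.0087209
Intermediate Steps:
P(Y) = 2*Y/(6 + Y) (P(Y) = (2*Y)/(6 + Y) = 2*Y/(6 + Y))
M(g(4, 3), 16 - P(2))/((((-27 + 25)*(15 + 28))*8)) = 6/((((-27 + 25)*(15 + 28))*8)) = 6/((-2*43*8)) = 6/((-86*8)) = 6/(-688) = 6*(-1/688) = -3/344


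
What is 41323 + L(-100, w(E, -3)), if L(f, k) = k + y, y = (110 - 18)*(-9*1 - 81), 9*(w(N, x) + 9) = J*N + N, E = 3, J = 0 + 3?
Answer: 99106/3 ≈ 33035.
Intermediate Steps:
J = 3
w(N, x) = -9 + 4*N/9 (w(N, x) = -9 + (3*N + N)/9 = -9 + (4*N)/9 = -9 + 4*N/9)
y = -8280 (y = 92*(-9 - 81) = 92*(-90) = -8280)
L(f, k) = -8280 + k (L(f, k) = k - 8280 = -8280 + k)
41323 + L(-100, w(E, -3)) = 41323 + (-8280 + (-9 + (4/9)*3)) = 41323 + (-8280 + (-9 + 4/3)) = 41323 + (-8280 - 23/3) = 41323 - 24863/3 = 99106/3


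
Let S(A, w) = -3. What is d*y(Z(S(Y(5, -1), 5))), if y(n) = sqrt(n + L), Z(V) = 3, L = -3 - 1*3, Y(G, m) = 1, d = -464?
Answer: -464*I*sqrt(3) ≈ -803.67*I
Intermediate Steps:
L = -6 (L = -3 - 3 = -6)
y(n) = sqrt(-6 + n) (y(n) = sqrt(n - 6) = sqrt(-6 + n))
d*y(Z(S(Y(5, -1), 5))) = -464*sqrt(-6 + 3) = -464*I*sqrt(3)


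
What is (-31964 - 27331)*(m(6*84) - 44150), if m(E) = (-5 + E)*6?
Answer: 2440345020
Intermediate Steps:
m(E) = -30 + 6*E
(-31964 - 27331)*(m(6*84) - 44150) = (-31964 - 27331)*((-30 + 6*(6*84)) - 44150) = -59295*((-30 + 6*504) - 44150) = -59295*((-30 + 3024) - 44150) = -59295*(2994 - 44150) = -59295*(-41156) = 2440345020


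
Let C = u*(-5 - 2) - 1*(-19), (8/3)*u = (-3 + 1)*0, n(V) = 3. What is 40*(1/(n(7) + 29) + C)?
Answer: 3045/4 ≈ 761.25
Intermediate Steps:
u = 0 (u = 3*((-3 + 1)*0)/8 = 3*(-2*0)/8 = (3/8)*0 = 0)
C = 19 (C = 0*(-5 - 2) - 1*(-19) = 0*(-7) + 19 = 0 + 19 = 19)
40*(1/(n(7) + 29) + C) = 40*(1/(3 + 29) + 19) = 40*(1/32 + 19) = 40*(609/32) = 3045/4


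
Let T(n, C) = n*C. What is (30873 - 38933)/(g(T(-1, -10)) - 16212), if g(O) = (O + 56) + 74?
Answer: 2015/4018 ≈ 0.50149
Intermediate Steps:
T(n, C) = C*n
g(O) = 130 + O (g(O) = (56 + O) + 74 = 130 + O)
(30873 - 38933)/(g(T(-1, -10)) - 16212) = (30873 - 38933)/((130 - 10*(-1)) - 16212) = -8060/((130 + 10) - 16212) = -8060/(140 - 16212) = -8060/(-16072) = -8060*(-1/16072) = 2015/4018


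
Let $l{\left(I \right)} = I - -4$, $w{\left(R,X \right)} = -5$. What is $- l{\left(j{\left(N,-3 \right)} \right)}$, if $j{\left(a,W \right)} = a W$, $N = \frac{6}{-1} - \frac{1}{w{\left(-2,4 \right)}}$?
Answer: $- \frac{107}{5} \approx -21.4$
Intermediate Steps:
$N = - \frac{29}{5}$ ($N = \frac{6}{-1} - \frac{1}{-5} = 6 \left(-1\right) - - \frac{1}{5} = -6 + \frac{1}{5} = - \frac{29}{5} \approx -5.8$)
$j{\left(a,W \right)} = W a$
$l{\left(I \right)} = 4 + I$ ($l{\left(I \right)} = I + 4 = 4 + I$)
$- l{\left(j{\left(N,-3 \right)} \right)} = - (4 - - \frac{87}{5}) = - (4 + \frac{87}{5}) = \left(-1\right) \frac{107}{5} = - \frac{107}{5}$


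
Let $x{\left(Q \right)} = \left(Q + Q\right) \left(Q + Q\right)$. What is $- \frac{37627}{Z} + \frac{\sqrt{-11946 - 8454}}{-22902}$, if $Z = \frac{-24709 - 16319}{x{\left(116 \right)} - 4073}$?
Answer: $\frac{143998529}{3156} - \frac{10 i \sqrt{51}}{11451} \approx 45627.0 - 0.0062365 i$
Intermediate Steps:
$x{\left(Q \right)} = 4 Q^{2}$ ($x{\left(Q \right)} = 2 Q 2 Q = 4 Q^{2}$)
$Z = - \frac{3156}{3827}$ ($Z = \frac{-24709 - 16319}{4 \cdot 116^{2} - 4073} = - \frac{41028}{4 \cdot 13456 - 4073} = - \frac{41028}{53824 - 4073} = - \frac{41028}{49751} = \left(-41028\right) \frac{1}{49751} = - \frac{3156}{3827} \approx -0.82467$)
$- \frac{37627}{Z} + \frac{\sqrt{-11946 - 8454}}{-22902} = - \frac{37627}{- \frac{3156}{3827}} + \frac{\sqrt{-11946 - 8454}}{-22902} = \left(-37627\right) \left(- \frac{3827}{3156}\right) + \sqrt{-20400} \left(- \frac{1}{22902}\right) = \frac{143998529}{3156} + 20 i \sqrt{51} \left(- \frac{1}{22902}\right) = \frac{143998529}{3156} - \frac{10 i \sqrt{51}}{11451}$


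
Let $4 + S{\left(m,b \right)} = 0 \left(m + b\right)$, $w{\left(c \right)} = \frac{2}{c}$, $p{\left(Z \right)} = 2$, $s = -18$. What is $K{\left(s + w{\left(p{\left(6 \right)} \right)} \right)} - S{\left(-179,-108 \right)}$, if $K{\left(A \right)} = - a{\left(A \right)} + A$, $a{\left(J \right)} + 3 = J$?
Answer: $7$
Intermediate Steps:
$a{\left(J \right)} = -3 + J$
$S{\left(m,b \right)} = -4$ ($S{\left(m,b \right)} = -4 + 0 \left(m + b\right) = -4 + 0 \left(b + m\right) = -4 + 0 = -4$)
$K{\left(A \right)} = 3$ ($K{\left(A \right)} = - (-3 + A) + A = \left(3 - A\right) + A = 3$)
$K{\left(s + w{\left(p{\left(6 \right)} \right)} \right)} - S{\left(-179,-108 \right)} = 3 - -4 = 3 + 4 = 7$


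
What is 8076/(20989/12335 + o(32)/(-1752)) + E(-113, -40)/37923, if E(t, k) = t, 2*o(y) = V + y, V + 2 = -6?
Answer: 183852474570671/38581077819 ≈ 4765.4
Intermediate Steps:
V = -8 (V = -2 - 6 = -8)
o(y) = -4 + y/2 (o(y) = (-8 + y)/2 = -4 + y/2)
8076/(20989/12335 + o(32)/(-1752)) + E(-113, -40)/37923 = 8076/(20989/12335 + (-4 + (1/2)*32)/(-1752)) - 113/37923 = 8076/(20989*(1/12335) + (-4 + 16)*(-1/1752)) - 113*1/37923 = 8076/(20989/12335 + 12*(-1/1752)) - 113/37923 = 8076/(20989/12335 - 1/146) - 113/37923 = 8076/(3052059/1800910) - 113/37923 = 8076*(1800910/3052059) - 113/37923 = 4848049720/1017353 - 113/37923 = 183852474570671/38581077819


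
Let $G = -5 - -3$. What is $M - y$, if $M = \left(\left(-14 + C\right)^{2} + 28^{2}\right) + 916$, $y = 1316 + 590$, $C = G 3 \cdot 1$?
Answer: $194$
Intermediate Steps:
$G = -2$ ($G = -5 + 3 = -2$)
$C = -6$ ($C = - 2 \cdot 3 \cdot 1 = \left(-2\right) 3 = -6$)
$y = 1906$
$M = 2100$ ($M = \left(\left(-14 - 6\right)^{2} + 28^{2}\right) + 916 = \left(\left(-20\right)^{2} + 784\right) + 916 = \left(400 + 784\right) + 916 = 1184 + 916 = 2100$)
$M - y = 2100 - 1906 = 194$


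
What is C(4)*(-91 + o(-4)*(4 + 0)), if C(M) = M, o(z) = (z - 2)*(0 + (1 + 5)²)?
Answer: -3820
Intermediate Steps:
o(z) = -72 + 36*z (o(z) = (-2 + z)*(0 + 6²) = (-2 + z)*(0 + 36) = (-2 + z)*36 = -72 + 36*z)
C(4)*(-91 + o(-4)*(4 + 0)) = 4*(-91 + (-72 + 36*(-4))*(4 + 0)) = 4*(-91 + (-72 - 144)*4) = 4*(-91 - 216*4) = 4*(-91 - 864) = 4*(-955) = -3820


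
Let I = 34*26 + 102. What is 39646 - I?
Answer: 38660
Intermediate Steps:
I = 986 (I = 884 + 102 = 986)
39646 - I = 39646 - 1*986 = 39646 - 986 = 38660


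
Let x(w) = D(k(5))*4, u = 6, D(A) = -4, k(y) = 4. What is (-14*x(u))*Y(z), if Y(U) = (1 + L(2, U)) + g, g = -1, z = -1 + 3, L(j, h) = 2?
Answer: 448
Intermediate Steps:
z = 2
Y(U) = 2 (Y(U) = (1 + 2) - 1 = 3 - 1 = 2)
x(w) = -16 (x(w) = -4*4 = -16)
(-14*x(u))*Y(z) = -14*(-16)*2 = 224*2 = 448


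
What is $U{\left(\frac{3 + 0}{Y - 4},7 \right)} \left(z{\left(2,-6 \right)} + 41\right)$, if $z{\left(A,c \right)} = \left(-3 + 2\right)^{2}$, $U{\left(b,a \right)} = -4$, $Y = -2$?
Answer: $-168$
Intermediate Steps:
$z{\left(A,c \right)} = 1$ ($z{\left(A,c \right)} = \left(-1\right)^{2} = 1$)
$U{\left(\frac{3 + 0}{Y - 4},7 \right)} \left(z{\left(2,-6 \right)} + 41\right) = - 4 \left(1 + 41\right) = \left(-4\right) 42 = -168$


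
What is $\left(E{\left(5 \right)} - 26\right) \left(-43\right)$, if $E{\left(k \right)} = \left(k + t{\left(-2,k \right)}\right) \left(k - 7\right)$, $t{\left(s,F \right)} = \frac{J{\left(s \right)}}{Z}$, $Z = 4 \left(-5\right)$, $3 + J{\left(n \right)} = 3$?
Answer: $1548$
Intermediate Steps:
$J{\left(n \right)} = 0$ ($J{\left(n \right)} = -3 + 3 = 0$)
$Z = -20$
$t{\left(s,F \right)} = 0$ ($t{\left(s,F \right)} = \frac{0}{-20} = 0 \left(- \frac{1}{20}\right) = 0$)
$E{\left(k \right)} = k \left(-7 + k\right)$ ($E{\left(k \right)} = \left(k + 0\right) \left(k - 7\right) = k \left(-7 + k\right)$)
$\left(E{\left(5 \right)} - 26\right) \left(-43\right) = \left(5 \left(-7 + 5\right) - 26\right) \left(-43\right) = \left(5 \left(-2\right) - 26\right) \left(-43\right) = \left(-10 - 26\right) \left(-43\right) = \left(-36\right) \left(-43\right) = 1548$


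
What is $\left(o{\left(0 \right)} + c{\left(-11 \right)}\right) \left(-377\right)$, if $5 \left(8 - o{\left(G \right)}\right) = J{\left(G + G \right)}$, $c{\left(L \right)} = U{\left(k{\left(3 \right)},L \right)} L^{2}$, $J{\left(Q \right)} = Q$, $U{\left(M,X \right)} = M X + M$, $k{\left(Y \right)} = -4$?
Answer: $-1827696$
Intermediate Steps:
$U{\left(M,X \right)} = M + M X$
$c{\left(L \right)} = L^{2} \left(-4 - 4 L\right)$ ($c{\left(L \right)} = - 4 \left(1 + L\right) L^{2} = \left(-4 - 4 L\right) L^{2} = L^{2} \left(-4 - 4 L\right)$)
$o{\left(G \right)} = 8 - \frac{2 G}{5}$ ($o{\left(G \right)} = 8 - \frac{G + G}{5} = 8 - \frac{2 G}{5}$)
$\left(o{\left(0 \right)} + c{\left(-11 \right)}\right) \left(-377\right) = \left(\left(8 - 0\right) + 4 \left(-11\right)^{2} \left(-1 - -11\right)\right) \left(-377\right) = \left(\left(8 + 0\right) + 4 \cdot 121 \left(-1 + 11\right)\right) \left(-377\right) = \left(8 + 4 \cdot 121 \cdot 10\right) \left(-377\right) = \left(8 + 4840\right) \left(-377\right) = 4848 \left(-377\right) = -1827696$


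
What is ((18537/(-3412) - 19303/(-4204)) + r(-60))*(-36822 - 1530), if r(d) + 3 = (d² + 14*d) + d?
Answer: -92701169896368/896503 ≈ -1.0340e+8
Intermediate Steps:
r(d) = -3 + d² + 15*d (r(d) = -3 + ((d² + 14*d) + d) = -3 + (d² + 15*d) = -3 + d² + 15*d)
((18537/(-3412) - 19303/(-4204)) + r(-60))*(-36822 - 1530) = ((18537/(-3412) - 19303/(-4204)) + (-3 + (-60)² + 15*(-60)))*(-36822 - 1530) = ((18537*(-1/3412) - 19303*(-1/4204)) + (-3 + 3600 - 900))*(-38352) = ((-18537/3412 + 19303/4204) + 2697)*(-38352) = (-754232/896503 + 2697)*(-38352) = (2417114359/896503)*(-38352) = -92701169896368/896503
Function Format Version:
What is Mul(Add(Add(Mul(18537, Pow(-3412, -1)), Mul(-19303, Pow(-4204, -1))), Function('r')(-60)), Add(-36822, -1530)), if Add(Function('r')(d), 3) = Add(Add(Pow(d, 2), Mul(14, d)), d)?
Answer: Rational(-92701169896368, 896503) ≈ -1.0340e+8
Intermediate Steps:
Function('r')(d) = Add(-3, Pow(d, 2), Mul(15, d)) (Function('r')(d) = Add(-3, Add(Add(Pow(d, 2), Mul(14, d)), d)) = Add(-3, Add(Pow(d, 2), Mul(15, d))) = Add(-3, Pow(d, 2), Mul(15, d)))
Mul(Add(Add(Mul(18537, Pow(-3412, -1)), Mul(-19303, Pow(-4204, -1))), Function('r')(-60)), Add(-36822, -1530)) = Mul(Add(Add(Mul(18537, Pow(-3412, -1)), Mul(-19303, Pow(-4204, -1))), Add(-3, Pow(-60, 2), Mul(15, -60))), Add(-36822, -1530)) = Mul(Add(Add(Mul(18537, Rational(-1, 3412)), Mul(-19303, Rational(-1, 4204))), Add(-3, 3600, -900)), -38352) = Mul(Add(Add(Rational(-18537, 3412), Rational(19303, 4204)), 2697), -38352) = Mul(Add(Rational(-754232, 896503), 2697), -38352) = Mul(Rational(2417114359, 896503), -38352) = Rational(-92701169896368, 896503)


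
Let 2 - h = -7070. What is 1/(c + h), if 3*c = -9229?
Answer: 3/11987 ≈ 0.00025027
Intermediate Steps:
h = 7072 (h = 2 - 1*(-7070) = 2 + 7070 = 7072)
c = -9229/3 (c = (⅓)*(-9229) = -9229/3 ≈ -3076.3)
1/(c + h) = 1/(-9229/3 + 7072) = 1/(11987/3) = 3/11987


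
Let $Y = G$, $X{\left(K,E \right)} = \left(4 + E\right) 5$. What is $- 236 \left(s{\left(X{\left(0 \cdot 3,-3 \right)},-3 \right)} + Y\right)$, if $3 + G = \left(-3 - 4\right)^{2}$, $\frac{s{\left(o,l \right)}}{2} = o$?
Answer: $-13216$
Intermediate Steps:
$X{\left(K,E \right)} = 20 + 5 E$
$s{\left(o,l \right)} = 2 o$
$G = 46$ ($G = -3 + \left(-3 - 4\right)^{2} = -3 + \left(-7\right)^{2} = -3 + 49 = 46$)
$Y = 46$
$- 236 \left(s{\left(X{\left(0 \cdot 3,-3 \right)},-3 \right)} + Y\right) = - 236 \left(2 \left(20 + 5 \left(-3\right)\right) + 46\right) = - 236 \left(2 \left(20 - 15\right) + 46\right) = - 236 \left(2 \cdot 5 + 46\right) = - 236 \left(10 + 46\right) = \left(-236\right) 56 = -13216$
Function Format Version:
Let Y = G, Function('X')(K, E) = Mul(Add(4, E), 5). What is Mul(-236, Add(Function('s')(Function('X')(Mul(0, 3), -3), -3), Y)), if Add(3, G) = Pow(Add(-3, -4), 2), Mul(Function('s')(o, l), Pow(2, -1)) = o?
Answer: -13216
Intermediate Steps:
Function('X')(K, E) = Add(20, Mul(5, E))
Function('s')(o, l) = Mul(2, o)
G = 46 (G = Add(-3, Pow(Add(-3, -4), 2)) = Add(-3, Pow(-7, 2)) = Add(-3, 49) = 46)
Y = 46
Mul(-236, Add(Function('s')(Function('X')(Mul(0, 3), -3), -3), Y)) = Mul(-236, Add(Mul(2, Add(20, Mul(5, -3))), 46)) = Mul(-236, Add(Mul(2, Add(20, -15)), 46)) = Mul(-236, Add(Mul(2, 5), 46)) = Mul(-236, Add(10, 46)) = Mul(-236, 56) = -13216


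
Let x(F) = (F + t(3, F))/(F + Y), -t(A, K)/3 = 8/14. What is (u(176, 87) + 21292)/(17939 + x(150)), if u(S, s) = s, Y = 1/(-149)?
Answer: 3344594897/2806585639 ≈ 1.1917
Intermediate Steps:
Y = -1/149 ≈ -0.0067114
t(A, K) = -12/7 (t(A, K) = -24/14 = -3*4/7 = -12/7)
x(F) = (-12/7 + F)/(-1/149 + F) (x(F) = (F - 12/7)/(F - 1/149) = (-12/7 + F)/(-1/149 + F))
(u(176, 87) + 21292)/(17939 + x(150)) = (87 + 21292)/(17939 + 149*(-12 + 7*150)/(7*(-1 + 149*150))) = 21379/(17939 + 149*(-12 + 1050)/(7*(-1 + 22350))) = 21379/(17939 + (149/7)*1038/22349) = 21379/(17939 + (149/7)*(1/22349)*1038) = 21379/(17939 + 154662/156443) = 21379/(2806585639/156443) = 21379*(156443/2806585639) = 3344594897/2806585639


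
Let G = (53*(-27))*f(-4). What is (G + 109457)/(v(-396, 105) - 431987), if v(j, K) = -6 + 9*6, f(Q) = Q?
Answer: -115181/431939 ≈ -0.26666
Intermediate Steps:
v(j, K) = 48 (v(j, K) = -6 + 54 = 48)
G = 5724 (G = (53*(-27))*(-4) = -1431*(-4) = 5724)
(G + 109457)/(v(-396, 105) - 431987) = (5724 + 109457)/(48 - 431987) = 115181/(-431939) = 115181*(-1/431939) = -115181/431939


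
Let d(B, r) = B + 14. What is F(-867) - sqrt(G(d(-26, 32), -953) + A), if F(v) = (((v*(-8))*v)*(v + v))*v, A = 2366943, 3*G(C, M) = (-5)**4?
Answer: -9040581643536 - sqrt(21304362)/3 ≈ -9.0406e+12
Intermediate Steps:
d(B, r) = 14 + B
G(C, M) = 625/3 (G(C, M) = (1/3)*(-5)**4 = (1/3)*625 = 625/3)
F(v) = -16*v**4 (F(v) = (((-8*v)*v)*(2*v))*v = ((-8*v**2)*(2*v))*v = (-16*v**3)*v = -16*v**4)
F(-867) - sqrt(G(d(-26, 32), -953) + A) = -16*(-867)**4 - sqrt(625/3 + 2366943) = -16*565036352721 - sqrt(7101454/3) = -9040581643536 - sqrt(21304362)/3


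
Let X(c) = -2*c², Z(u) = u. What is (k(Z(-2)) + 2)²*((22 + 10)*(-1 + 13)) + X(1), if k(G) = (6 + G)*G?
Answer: 13822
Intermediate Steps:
k(G) = G*(6 + G)
(k(Z(-2)) + 2)²*((22 + 10)*(-1 + 13)) + X(1) = (-2*(6 - 2) + 2)²*((22 + 10)*(-1 + 13)) - 2*1² = (-2*4 + 2)²*(32*12) - 2*1 = (-8 + 2)²*384 - 2 = (-6)²*384 - 2 = 36*384 - 2 = 13824 - 2 = 13822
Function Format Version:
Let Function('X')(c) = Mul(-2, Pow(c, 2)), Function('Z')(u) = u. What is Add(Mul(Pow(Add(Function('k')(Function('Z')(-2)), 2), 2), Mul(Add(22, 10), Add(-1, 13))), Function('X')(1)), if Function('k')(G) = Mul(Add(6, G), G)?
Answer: 13822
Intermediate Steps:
Function('k')(G) = Mul(G, Add(6, G))
Add(Mul(Pow(Add(Function('k')(Function('Z')(-2)), 2), 2), Mul(Add(22, 10), Add(-1, 13))), Function('X')(1)) = Add(Mul(Pow(Add(Mul(-2, Add(6, -2)), 2), 2), Mul(Add(22, 10), Add(-1, 13))), Mul(-2, Pow(1, 2))) = Add(Mul(Pow(Add(Mul(-2, 4), 2), 2), Mul(32, 12)), Mul(-2, 1)) = Add(Mul(Pow(Add(-8, 2), 2), 384), -2) = Add(Mul(Pow(-6, 2), 384), -2) = Add(Mul(36, 384), -2) = Add(13824, -2) = 13822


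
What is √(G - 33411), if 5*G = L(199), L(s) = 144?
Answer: I*√834555/5 ≈ 182.71*I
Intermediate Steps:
G = 144/5 (G = (⅕)*144 = 144/5 ≈ 28.800)
√(G - 33411) = √(144/5 - 33411) = √(-166911/5) = I*√834555/5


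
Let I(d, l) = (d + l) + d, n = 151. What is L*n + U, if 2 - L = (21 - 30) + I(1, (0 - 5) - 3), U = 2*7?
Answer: 2581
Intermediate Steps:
U = 14
I(d, l) = l + 2*d
L = 17 (L = 2 - ((21 - 30) + (((0 - 5) - 3) + 2*1)) = 2 - (-9 + ((-5 - 3) + 2)) = 2 - (-9 + (-8 + 2)) = 2 - (-9 - 6) = 2 - 1*(-15) = 2 + 15 = 17)
L*n + U = 17*151 + 14 = 2567 + 14 = 2581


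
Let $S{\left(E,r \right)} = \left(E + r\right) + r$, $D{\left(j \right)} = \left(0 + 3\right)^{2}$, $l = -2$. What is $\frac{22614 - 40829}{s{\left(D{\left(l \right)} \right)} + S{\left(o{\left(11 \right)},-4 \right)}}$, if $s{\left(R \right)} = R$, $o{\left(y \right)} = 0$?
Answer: $-18215$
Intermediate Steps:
$D{\left(j \right)} = 9$ ($D{\left(j \right)} = 3^{2} = 9$)
$S{\left(E,r \right)} = E + 2 r$
$\frac{22614 - 40829}{s{\left(D{\left(l \right)} \right)} + S{\left(o{\left(11 \right)},-4 \right)}} = \frac{22614 - 40829}{9 + \left(0 + 2 \left(-4\right)\right)} = - \frac{18215}{9 + \left(0 - 8\right)} = - \frac{18215}{9 - 8} = - \frac{18215}{1} = \left(-18215\right) 1 = -18215$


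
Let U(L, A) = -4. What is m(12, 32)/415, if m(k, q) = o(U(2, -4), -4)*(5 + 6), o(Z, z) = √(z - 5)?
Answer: 33*I/415 ≈ 0.079518*I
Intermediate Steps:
o(Z, z) = √(-5 + z)
m(k, q) = 33*I (m(k, q) = √(-5 - 4)*(5 + 6) = √(-9)*11 = (3*I)*11 = 33*I)
m(12, 32)/415 = (33*I)/415 = (33*I)*(1/415) = 33*I/415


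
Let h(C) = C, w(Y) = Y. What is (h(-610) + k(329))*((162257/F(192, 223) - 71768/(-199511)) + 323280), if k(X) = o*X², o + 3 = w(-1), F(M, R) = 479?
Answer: -13409103311306914906/95565769 ≈ -1.4031e+11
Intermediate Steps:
o = -4 (o = -3 - 1 = -4)
k(X) = -4*X²
(h(-610) + k(329))*((162257/F(192, 223) - 71768/(-199511)) + 323280) = (-610 - 4*329²)*((162257/479 - 71768/(-199511)) + 323280) = (-610 - 4*108241)*((162257*(1/479) - 71768*(-1/199511)) + 323280) = (-610 - 432964)*((162257/479 + 71768/199511) + 323280) = -433574*(32406433199/95565769 + 323280) = -433574*30926908235519/95565769 = -13409103311306914906/95565769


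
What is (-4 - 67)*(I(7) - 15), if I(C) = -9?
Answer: 1704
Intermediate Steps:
(-4 - 67)*(I(7) - 15) = (-4 - 67)*(-9 - 15) = -71*(-24) = 1704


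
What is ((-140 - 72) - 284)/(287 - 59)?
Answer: -124/57 ≈ -2.1754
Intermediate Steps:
((-140 - 72) - 284)/(287 - 59) = (-212 - 284)/228 = -496*1/228 = -124/57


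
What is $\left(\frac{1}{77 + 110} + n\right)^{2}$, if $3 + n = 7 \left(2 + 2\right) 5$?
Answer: $\frac{656384400}{34969} \approx 18770.0$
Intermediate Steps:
$n = 137$ ($n = -3 + 7 \left(2 + 2\right) 5 = -3 + 7 \cdot 4 \cdot 5 = -3 + 7 \cdot 20 = -3 + 140 = 137$)
$\left(\frac{1}{77 + 110} + n\right)^{2} = \left(\frac{1}{77 + 110} + 137\right)^{2} = \left(\frac{1}{187} + 137\right)^{2} = \left(\frac{25620}{187}\right)^{2} = \frac{656384400}{34969}$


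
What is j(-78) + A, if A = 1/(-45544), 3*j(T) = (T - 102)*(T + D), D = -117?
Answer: 532864799/45544 ≈ 11700.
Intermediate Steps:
j(T) = (-117 + T)*(-102 + T)/3 (j(T) = ((T - 102)*(T - 117))/3 = ((-102 + T)*(-117 + T))/3 = ((-117 + T)*(-102 + T))/3 = (-117 + T)*(-102 + T)/3)
A = -1/45544 ≈ -2.1957e-5
j(-78) + A = (3978 - 73*(-78) + (1/3)*(-78)**2) - 1/45544 = (3978 + 5694 + (1/3)*6084) - 1/45544 = (3978 + 5694 + 2028) - 1/45544 = 11700 - 1/45544 = 532864799/45544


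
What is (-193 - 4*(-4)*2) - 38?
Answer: -199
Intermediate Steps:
(-193 - 4*(-4)*2) - 38 = (-193 + 16*2) - 38 = (-193 + 32) - 38 = -161 - 38 = -199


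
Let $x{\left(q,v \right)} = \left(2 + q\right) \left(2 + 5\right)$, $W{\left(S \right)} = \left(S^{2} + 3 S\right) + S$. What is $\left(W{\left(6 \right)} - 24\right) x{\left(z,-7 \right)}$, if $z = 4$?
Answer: $1512$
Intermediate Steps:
$W{\left(S \right)} = S^{2} + 4 S$
$x{\left(q,v \right)} = 14 + 7 q$ ($x{\left(q,v \right)} = \left(2 + q\right) 7 = 14 + 7 q$)
$\left(W{\left(6 \right)} - 24\right) x{\left(z,-7 \right)} = \left(6 \left(4 + 6\right) - 24\right) \left(14 + 7 \cdot 4\right) = \left(6 \cdot 10 - 24\right) \left(14 + 28\right) = \left(60 - 24\right) 42 = 36 \cdot 42 = 1512$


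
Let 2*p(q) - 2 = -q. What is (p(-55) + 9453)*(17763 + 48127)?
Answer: 624736035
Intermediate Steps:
p(q) = 1 - q/2 (p(q) = 1 + (-q)/2 = 1 - q/2)
(p(-55) + 9453)*(17763 + 48127) = ((1 - 1/2*(-55)) + 9453)*(17763 + 48127) = ((1 + 55/2) + 9453)*65890 = (57/2 + 9453)*65890 = (18963/2)*65890 = 624736035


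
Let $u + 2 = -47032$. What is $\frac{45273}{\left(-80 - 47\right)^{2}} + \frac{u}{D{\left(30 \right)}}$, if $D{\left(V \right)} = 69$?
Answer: $- \frac{251829183}{370967} \approx -678.85$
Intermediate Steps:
$u = -47034$ ($u = -2 - 47032 = -47034$)
$\frac{45273}{\left(-80 - 47\right)^{2}} + \frac{u}{D{\left(30 \right)}} = \frac{45273}{\left(-80 - 47\right)^{2}} - \frac{47034}{69} = \frac{45273}{\left(-127\right)^{2}} - \frac{15678}{23} = \frac{45273}{16129} - \frac{15678}{23} = - \frac{251829183}{370967}$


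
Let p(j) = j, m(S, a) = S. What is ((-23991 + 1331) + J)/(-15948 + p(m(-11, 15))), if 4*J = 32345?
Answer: 58295/63836 ≈ 0.91320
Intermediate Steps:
J = 32345/4 (J = (¼)*32345 = 32345/4 ≈ 8086.3)
((-23991 + 1331) + J)/(-15948 + p(m(-11, 15))) = ((-23991 + 1331) + 32345/4)/(-15948 - 11) = (-22660 + 32345/4)/(-15959) = -58295/4*(-1/15959) = 58295/63836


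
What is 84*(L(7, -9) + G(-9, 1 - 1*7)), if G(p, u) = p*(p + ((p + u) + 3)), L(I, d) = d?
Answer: 15120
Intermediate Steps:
G(p, u) = p*(3 + u + 2*p) (G(p, u) = p*(p + (3 + p + u)) = p*(3 + u + 2*p))
84*(L(7, -9) + G(-9, 1 - 1*7)) = 84*(-9 - 9*(3 + (1 - 1*7) + 2*(-9))) = 84*(-9 - 9*(3 + (1 - 7) - 18)) = 84*(-9 - 9*(3 - 6 - 18)) = 84*(-9 - 9*(-21)) = 84*(-9 + 189) = 84*180 = 15120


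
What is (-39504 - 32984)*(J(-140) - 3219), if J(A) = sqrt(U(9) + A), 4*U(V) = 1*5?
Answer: 233338872 - 36244*I*sqrt(555) ≈ 2.3334e+8 - 8.5385e+5*I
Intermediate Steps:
U(V) = 5/4 (U(V) = (1*5)/4 = (1/4)*5 = 5/4)
J(A) = sqrt(5/4 + A)
(-39504 - 32984)*(J(-140) - 3219) = (-39504 - 32984)*(sqrt(5 + 4*(-140))/2 - 3219) = -72488*(sqrt(5 - 560)/2 - 3219) = -72488*(sqrt(-555)/2 - 3219) = -72488*((I*sqrt(555))/2 - 3219) = -72488*(I*sqrt(555)/2 - 3219) = -72488*(-3219 + I*sqrt(555)/2) = 233338872 - 36244*I*sqrt(555)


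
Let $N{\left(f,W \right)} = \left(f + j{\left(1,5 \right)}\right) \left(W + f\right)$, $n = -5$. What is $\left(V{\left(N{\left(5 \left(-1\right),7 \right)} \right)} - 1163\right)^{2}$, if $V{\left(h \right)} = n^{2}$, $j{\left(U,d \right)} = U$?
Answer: $1295044$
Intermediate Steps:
$N{\left(f,W \right)} = \left(1 + f\right) \left(W + f\right)$ ($N{\left(f,W \right)} = \left(f + 1\right) \left(W + f\right) = \left(1 + f\right) \left(W + f\right)$)
$V{\left(h \right)} = 25$ ($V{\left(h \right)} = \left(-5\right)^{2} = 25$)
$\left(V{\left(N{\left(5 \left(-1\right),7 \right)} \right)} - 1163\right)^{2} = \left(25 - 1163\right)^{2} = \left(-1138\right)^{2} = 1295044$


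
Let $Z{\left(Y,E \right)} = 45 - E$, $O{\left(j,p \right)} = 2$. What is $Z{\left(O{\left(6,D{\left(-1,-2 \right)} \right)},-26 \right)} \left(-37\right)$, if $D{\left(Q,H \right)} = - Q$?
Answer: $-2627$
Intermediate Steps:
$Z{\left(O{\left(6,D{\left(-1,-2 \right)} \right)},-26 \right)} \left(-37\right) = \left(45 - -26\right) \left(-37\right) = \left(45 + 26\right) \left(-37\right) = 71 \left(-37\right) = -2627$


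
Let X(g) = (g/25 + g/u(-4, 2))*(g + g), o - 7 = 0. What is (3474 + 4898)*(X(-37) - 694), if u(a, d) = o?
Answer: -40465464/25 ≈ -1.6186e+6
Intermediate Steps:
o = 7 (o = 7 + 0 = 7)
u(a, d) = 7
X(g) = 64*g²/175 (X(g) = (g/25 + g/7)*(g + g) = (g*(1/25) + g*(⅐))*(2*g) = (g/25 + g/7)*(2*g) = (32*g/175)*(2*g) = 64*g²/175)
(3474 + 4898)*(X(-37) - 694) = (3474 + 4898)*((64/175)*(-37)² - 694) = 8372*((64/175)*1369 - 694) = 8372*(87616/175 - 694) = 8372*(-33834/175) = -40465464/25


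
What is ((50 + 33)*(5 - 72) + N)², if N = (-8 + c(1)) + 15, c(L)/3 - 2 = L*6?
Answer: 30580900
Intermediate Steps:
c(L) = 6 + 18*L (c(L) = 6 + 3*(L*6) = 6 + 3*(6*L) = 6 + 18*L)
N = 31 (N = (-8 + (6 + 18*1)) + 15 = (-8 + (6 + 18)) + 15 = (-8 + 24) + 15 = 16 + 15 = 31)
((50 + 33)*(5 - 72) + N)² = ((50 + 33)*(5 - 72) + 31)² = (83*(-67) + 31)² = (-5561 + 31)² = (-5530)² = 30580900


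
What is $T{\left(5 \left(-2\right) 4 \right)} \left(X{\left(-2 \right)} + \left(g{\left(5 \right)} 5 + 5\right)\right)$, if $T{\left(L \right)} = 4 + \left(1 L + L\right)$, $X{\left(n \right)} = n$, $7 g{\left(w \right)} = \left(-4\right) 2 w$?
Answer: $\frac{13604}{7} \approx 1943.4$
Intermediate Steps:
$g{\left(w \right)} = - \frac{8 w}{7}$ ($g{\left(w \right)} = \frac{\left(-4\right) 2 w}{7} = \frac{\left(-8\right) w}{7} = - \frac{8 w}{7}$)
$T{\left(L \right)} = 4 + 2 L$ ($T{\left(L \right)} = 4 + \left(L + L\right) = 4 + 2 L$)
$T{\left(5 \left(-2\right) 4 \right)} \left(X{\left(-2 \right)} + \left(g{\left(5 \right)} 5 + 5\right)\right) = \left(4 + 2 \cdot 5 \left(-2\right) 4\right) \left(-2 + \left(\left(- \frac{8}{7}\right) 5 \cdot 5 + 5\right)\right) = \left(4 + 2 \left(\left(-10\right) 4\right)\right) \left(-2 + \left(\left(- \frac{40}{7}\right) 5 + 5\right)\right) = \left(4 + 2 \left(-40\right)\right) \left(-2 + \left(- \frac{200}{7} + 5\right)\right) = \left(4 - 80\right) \left(-2 - \frac{165}{7}\right) = \left(-76\right) \left(- \frac{179}{7}\right) = \frac{13604}{7}$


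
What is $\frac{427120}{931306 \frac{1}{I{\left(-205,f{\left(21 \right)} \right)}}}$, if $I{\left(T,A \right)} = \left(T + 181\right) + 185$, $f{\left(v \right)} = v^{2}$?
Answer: $\frac{34383160}{465653} \approx 73.839$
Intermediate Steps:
$I{\left(T,A \right)} = 366 + T$ ($I{\left(T,A \right)} = \left(181 + T\right) + 185 = 366 + T$)
$\frac{427120}{931306 \frac{1}{I{\left(-205,f{\left(21 \right)} \right)}}} = \frac{427120}{931306 \frac{1}{366 - 205}} = \frac{427120}{931306 \cdot \frac{1}{161}} = \frac{427120}{\frac{931306}{161}} = 427120 \cdot \frac{161}{931306} = \frac{34383160}{465653}$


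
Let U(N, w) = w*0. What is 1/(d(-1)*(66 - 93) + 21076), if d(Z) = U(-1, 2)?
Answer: 1/21076 ≈ 4.7447e-5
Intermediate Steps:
U(N, w) = 0
d(Z) = 0
1/(d(-1)*(66 - 93) + 21076) = 1/(0*(66 - 93) + 21076) = 1/(0*(-27) + 21076) = 1/(0 + 21076) = 1/21076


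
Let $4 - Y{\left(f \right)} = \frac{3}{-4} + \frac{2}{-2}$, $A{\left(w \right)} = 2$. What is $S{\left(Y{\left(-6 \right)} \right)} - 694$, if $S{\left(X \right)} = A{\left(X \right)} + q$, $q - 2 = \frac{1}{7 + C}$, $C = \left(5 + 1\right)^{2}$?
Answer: $- \frac{29669}{43} \approx -689.98$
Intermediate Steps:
$C = 36$ ($C = 6^{2} = 36$)
$q = \frac{87}{43}$ ($q = 2 + \frac{1}{7 + 36} = 2 + \frac{1}{43} = \frac{87}{43} \approx 2.0233$)
$Y{\left(f \right)} = \frac{23}{4}$ ($Y{\left(f \right)} = 4 - \left(\frac{3}{-4} + \frac{2}{-2}\right) = 4 - \left(3 \left(- \frac{1}{4}\right) + 2 \left(- \frac{1}{2}\right)\right) = 4 - \left(- \frac{3}{4} - 1\right) = 4 - - \frac{7}{4} = 4 + \frac{7}{4} = \frac{23}{4}$)
$S{\left(X \right)} = \frac{173}{43}$ ($S{\left(X \right)} = 2 + \frac{87}{43} = \frac{173}{43}$)
$S{\left(Y{\left(-6 \right)} \right)} - 694 = \frac{173}{43} - 694 = - \frac{29669}{43}$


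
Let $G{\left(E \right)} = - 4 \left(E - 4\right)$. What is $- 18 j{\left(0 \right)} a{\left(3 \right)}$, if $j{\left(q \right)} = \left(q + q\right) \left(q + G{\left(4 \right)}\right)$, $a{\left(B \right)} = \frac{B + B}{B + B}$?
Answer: $0$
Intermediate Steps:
$G{\left(E \right)} = 16 - 4 E$ ($G{\left(E \right)} = - 4 \left(-4 + E\right) = 16 - 4 E$)
$a{\left(B \right)} = 1$ ($a{\left(B \right)} = \frac{2 B}{2 B} = 2 B \frac{1}{2 B} = 1$)
$j{\left(q \right)} = 2 q^{2}$ ($j{\left(q \right)} = \left(q + q\right) \left(q + \left(16 - 16\right)\right) = 2 q \left(q + \left(16 - 16\right)\right) = 2 q \left(q + 0\right) = 2 q q = 2 q^{2}$)
$- 18 j{\left(0 \right)} a{\left(3 \right)} = - 18 \cdot 2 \cdot 0^{2} \cdot 1 = - 18 \cdot 2 \cdot 0 \cdot 1 = \left(-18\right) 0 \cdot 1 = 0 \cdot 1 = 0$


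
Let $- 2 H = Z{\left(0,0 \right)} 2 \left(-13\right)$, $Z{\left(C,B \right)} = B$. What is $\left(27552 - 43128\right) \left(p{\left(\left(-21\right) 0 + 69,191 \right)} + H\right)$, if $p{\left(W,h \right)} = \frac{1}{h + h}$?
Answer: $- \frac{7788}{191} \approx -40.775$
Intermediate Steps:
$p{\left(W,h \right)} = \frac{1}{2 h}$
$H = 0$ ($H = - \frac{0 \cdot 2 \left(-13\right)}{2} = - \frac{0 \left(-13\right)}{2} = \left(- \frac{1}{2}\right) 0 = 0$)
$\left(27552 - 43128\right) \left(p{\left(\left(-21\right) 0 + 69,191 \right)} + H\right) = \left(27552 - 43128\right) \left(\frac{1}{2 \cdot 191} + 0\right) = - 15576 \left(\frac{1}{2} \cdot \frac{1}{191} + 0\right) = - 15576 \left(\frac{1}{382} + 0\right) = \left(-15576\right) \frac{1}{382} = - \frac{7788}{191}$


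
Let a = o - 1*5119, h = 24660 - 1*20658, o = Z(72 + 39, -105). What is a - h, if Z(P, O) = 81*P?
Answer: -130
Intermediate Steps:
o = 8991 (o = 81*(72 + 39) = 81*111 = 8991)
h = 4002 (h = 24660 - 20658 = 4002)
a = 3872 (a = 8991 - 1*5119 = 8991 - 5119 = 3872)
a - h = 3872 - 1*4002 = 3872 - 4002 = -130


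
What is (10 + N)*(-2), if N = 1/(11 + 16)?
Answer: -542/27 ≈ -20.074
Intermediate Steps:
N = 1/27 ≈ 0.037037
(10 + N)*(-2) = (10 + 1/27)*(-2) = (271/27)*(-2) = -542/27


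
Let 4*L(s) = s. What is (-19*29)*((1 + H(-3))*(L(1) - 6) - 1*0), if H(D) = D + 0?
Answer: -12673/2 ≈ -6336.5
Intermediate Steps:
L(s) = s/4
H(D) = D
(-19*29)*((1 + H(-3))*(L(1) - 6) - 1*0) = (-19*29)*((1 - 3)*((¼)*1 - 6) - 1*0) = -551*(-2*(¼ - 6) + 0) = -551*(-2*(-23/4) + 0) = -551*(23/2 + 0) = -551*23/2 = -12673/2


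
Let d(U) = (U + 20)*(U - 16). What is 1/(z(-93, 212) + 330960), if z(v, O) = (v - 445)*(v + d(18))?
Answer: 1/340106 ≈ 2.9403e-6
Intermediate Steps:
d(U) = (-16 + U)*(20 + U) (d(U) = (20 + U)*(-16 + U) = (-16 + U)*(20 + U))
z(v, O) = (-445 + v)*(76 + v) (z(v, O) = (v - 445)*(v + (-320 + 18**2 + 4*18)) = (-445 + v)*(v + (-320 + 324 + 72)) = (-445 + v)*(v + 76) = (-445 + v)*(76 + v))
1/(z(-93, 212) + 330960) = 1/((-33820 + (-93)**2 - 369*(-93)) + 330960) = 1/((-33820 + 8649 + 34317) + 330960) = 1/(9146 + 330960) = 1/340106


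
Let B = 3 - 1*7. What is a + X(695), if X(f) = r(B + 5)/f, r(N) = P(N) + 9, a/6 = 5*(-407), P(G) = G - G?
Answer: -8485941/695 ≈ -12210.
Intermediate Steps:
B = -4 (B = 3 - 7 = -4)
P(G) = 0
a = -12210 (a = 6*(5*(-407)) = 6*(-2035) = -12210)
r(N) = 9 (r(N) = 0 + 9 = 9)
X(f) = 9/f
a + X(695) = -12210 + 9/695 = -8485941/695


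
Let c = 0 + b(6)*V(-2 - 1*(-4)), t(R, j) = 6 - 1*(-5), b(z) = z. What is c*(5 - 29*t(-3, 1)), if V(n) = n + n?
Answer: -7536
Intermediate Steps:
t(R, j) = 11 (t(R, j) = 6 + 5 = 11)
V(n) = 2*n
c = 24 (c = 0 + 6*(2*(-2 - 1*(-4))) = 0 + 6*(2*(-2 + 4)) = 0 + 6*(2*2) = 0 + 6*4 = 0 + 24 = 24)
c*(5 - 29*t(-3, 1)) = 24*(5 - 29*11) = 24*(5 - 319) = 24*(-314) = -7536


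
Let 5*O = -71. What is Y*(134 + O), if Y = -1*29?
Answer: -17371/5 ≈ -3474.2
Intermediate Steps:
O = -71/5 (O = (⅕)*(-71) = -71/5 ≈ -14.200)
Y = -29
Y*(134 + O) = -29*(134 - 71/5) = -29*599/5 = -17371/5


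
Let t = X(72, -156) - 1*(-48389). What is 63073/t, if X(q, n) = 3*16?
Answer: 63073/48437 ≈ 1.3022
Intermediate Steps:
X(q, n) = 48
t = 48437 (t = 48 - 1*(-48389) = 48 + 48389 = 48437)
63073/t = 63073/48437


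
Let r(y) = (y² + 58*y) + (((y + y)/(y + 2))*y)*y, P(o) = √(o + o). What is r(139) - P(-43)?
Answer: 9232241/141 - I*√86 ≈ 65477.0 - 9.2736*I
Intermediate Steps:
P(o) = √2*√o (P(o) = √(2*o) = √2*√o)
r(y) = y² + 58*y + 2*y³/(2 + y) (r(y) = (y² + 58*y) + (((2*y)/(2 + y))*y)*y = (y² + 58*y) + ((2*y/(2 + y))*y)*y = (y² + 58*y) + (2*y²/(2 + y))*y = (y² + 58*y) + 2*y³/(2 + y) = y² + 58*y + 2*y³/(2 + y))
r(139) - P(-43) = 139*(116 + 3*139² + 60*139)/(2 + 139) - √2*√(-43) = 139*(116 + 3*19321 + 8340)/141 - √2*I*√43 = 139*(1/141)*(116 + 57963 + 8340) - I*√86 = 139*(1/141)*66419 - I*√86 = 9232241/141 - I*√86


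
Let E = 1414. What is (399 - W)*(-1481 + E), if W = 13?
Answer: -25862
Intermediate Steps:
(399 - W)*(-1481 + E) = (399 - 1*13)*(-1481 + 1414) = (399 - 13)*(-67) = 386*(-67) = -25862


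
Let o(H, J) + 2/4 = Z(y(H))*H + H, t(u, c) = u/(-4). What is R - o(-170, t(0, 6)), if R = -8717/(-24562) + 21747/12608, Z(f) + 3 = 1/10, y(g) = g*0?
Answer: -49613501605/154838848 ≈ -320.42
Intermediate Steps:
y(g) = 0
t(u, c) = -u/4 (t(u, c) = u*(-¼) = -u/4)
Z(f) = -29/10 (Z(f) = -3 + 1/10 = -3 + ⅒ = -29/10)
R = 322026875/154838848 (R = -8717*(-1/24562) + 21747*(1/12608) = 8717/24562 + 21747/12608 = 322026875/154838848 ≈ 2.0798)
o(H, J) = -½ - 19*H/10 (o(H, J) = -½ + (-29*H/10 + H) = -½ - 19*H/10)
R - o(-170, t(0, 6)) = 322026875/154838848 - (-½ - 19/10*(-170)) = 322026875/154838848 - (-½ + 323) = 322026875/154838848 - 1*645/2 = 322026875/154838848 - 645/2 = -49613501605/154838848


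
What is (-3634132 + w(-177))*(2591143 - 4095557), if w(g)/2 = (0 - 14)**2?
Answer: 5466649328360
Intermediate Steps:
w(g) = 392 (w(g) = 2*(0 - 14)**2 = 2*(-14)**2 = 2*196 = 392)
(-3634132 + w(-177))*(2591143 - 4095557) = (-3634132 + 392)*(2591143 - 4095557) = -3633740*(-1504414) = 5466649328360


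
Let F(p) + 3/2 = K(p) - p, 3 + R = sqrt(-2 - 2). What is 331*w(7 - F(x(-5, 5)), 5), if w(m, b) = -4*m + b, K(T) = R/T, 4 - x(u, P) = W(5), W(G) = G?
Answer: -4303 - 2648*I ≈ -4303.0 - 2648.0*I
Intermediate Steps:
x(u, P) = -1 (x(u, P) = 4 - 1*5 = 4 - 5 = -1)
R = -3 + 2*I (R = -3 + sqrt(-2 - 2) = -3 + sqrt(-4) = -3 + 2*I ≈ -3.0 + 2.0*I)
K(T) = (-3 + 2*I)/T
F(p) = -3/2 - p + (-3 + 2*I)/p (F(p) = -3/2 + ((-3 + 2*I)/p - p) = -3/2 + (-p + (-3 + 2*I)/p) = -3/2 - p + (-3 + 2*I)/p)
w(m, b) = b - 4*m
331*w(7 - F(x(-5, 5)), 5) = 331*(5 - 4*(7 - (-3/2 - 1*(-1) - 3/(-1) + 2*I/(-1)))) = 331*(5 - 4*(7 - (-3/2 + 1 - 3*(-1) + 2*I*(-1)))) = 331*(5 - 4*(7 - (-3/2 + 1 + 3 - 2*I))) = 331*(5 - 4*(7 - (5/2 - 2*I))) = 331*(5 - 4*(7 + (-5/2 + 2*I))) = 331*(5 - 4*(9/2 + 2*I)) = 331*(5 + (-18 - 8*I)) = 331*(-13 - 8*I) = -4303 - 2648*I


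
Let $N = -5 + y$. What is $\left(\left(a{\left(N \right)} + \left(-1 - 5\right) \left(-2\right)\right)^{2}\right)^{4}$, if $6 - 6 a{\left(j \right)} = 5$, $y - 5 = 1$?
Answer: $\frac{806460091894081}{1679616} \approx 4.8015 \cdot 10^{8}$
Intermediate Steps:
$y = 6$ ($y = 5 + 1 = 6$)
$N = 1$ ($N = -5 + 6 = 1$)
$a{\left(j \right)} = \frac{1}{6}$ ($a{\left(j \right)} = 1 - \frac{5}{6} = \frac{1}{6}$)
$\left(\left(a{\left(N \right)} + \left(-1 - 5\right) \left(-2\right)\right)^{2}\right)^{4} = \left(\left(\frac{1}{6} + \left(-1 - 5\right) \left(-2\right)\right)^{2}\right)^{4} = \left(\left(\frac{1}{6} - -12\right)^{2}\right)^{4} = \left(\left(\frac{1}{6} + 12\right)^{2}\right)^{4} = \left(\left(\frac{73}{6}\right)^{2}\right)^{4} = \left(\frac{5329}{36}\right)^{4} = \frac{806460091894081}{1679616}$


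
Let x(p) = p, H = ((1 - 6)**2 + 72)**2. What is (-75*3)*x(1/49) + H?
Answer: 460816/49 ≈ 9404.4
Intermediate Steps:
H = 9409 (H = ((-5)**2 + 72)**2 = (25 + 72)**2 = 97**2 = 9409)
(-75*3)*x(1/49) + H = -75*3/49 + 9409 = -225*1/49 + 9409 = -225/49 + 9409 = 460816/49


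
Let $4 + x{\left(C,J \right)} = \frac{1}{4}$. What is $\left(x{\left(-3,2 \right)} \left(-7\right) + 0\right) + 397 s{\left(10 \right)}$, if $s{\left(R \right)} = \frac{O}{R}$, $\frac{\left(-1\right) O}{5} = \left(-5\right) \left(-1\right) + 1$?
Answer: $- \frac{4659}{4} \approx -1164.8$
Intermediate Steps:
$O = -30$ ($O = - 5 \left(\left(-5\right) \left(-1\right) + 1\right) = - 5 \left(5 + 1\right) = \left(-5\right) 6 = -30$)
$x{\left(C,J \right)} = - \frac{15}{4}$ ($x{\left(C,J \right)} = -4 + \frac{1}{4} = - \frac{15}{4}$)
$s{\left(R \right)} = - \frac{30}{R}$
$\left(x{\left(-3,2 \right)} \left(-7\right) + 0\right) + 397 s{\left(10 \right)} = \left(\left(- \frac{15}{4}\right) \left(-7\right) + 0\right) + 397 \left(- \frac{30}{10}\right) = \left(\frac{105}{4} + 0\right) + 397 \left(\left(-30\right) \frac{1}{10}\right) = \frac{105}{4} + 397 \left(-3\right) = \frac{105}{4} - 1191 = - \frac{4659}{4}$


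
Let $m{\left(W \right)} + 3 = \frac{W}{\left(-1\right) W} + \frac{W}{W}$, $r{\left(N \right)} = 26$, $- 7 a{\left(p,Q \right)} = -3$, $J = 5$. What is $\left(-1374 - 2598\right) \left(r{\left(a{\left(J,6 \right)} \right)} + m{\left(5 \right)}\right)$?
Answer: $-91356$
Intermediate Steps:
$a{\left(p,Q \right)} = \frac{3}{7}$ ($a{\left(p,Q \right)} = \left(- \frac{1}{7}\right) \left(-3\right) = \frac{3}{7}$)
$m{\left(W \right)} = -3$ ($m{\left(W \right)} = -3 + \left(\frac{W}{\left(-1\right) W} + \frac{W}{W}\right) = -3 + \left(W \left(- \frac{1}{W}\right) + 1\right) = -3 + \left(-1 + 1\right) = -3 + 0 = -3$)
$\left(-1374 - 2598\right) \left(r{\left(a{\left(J,6 \right)} \right)} + m{\left(5 \right)}\right) = \left(-1374 - 2598\right) \left(26 - 3\right) = \left(-3972\right) 23 = -91356$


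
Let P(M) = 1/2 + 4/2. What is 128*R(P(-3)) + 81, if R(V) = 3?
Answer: 465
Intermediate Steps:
P(M) = 5/2 (P(M) = 1*(1/2) + 4*(1/2) = 1/2 + 2 = 5/2)
128*R(P(-3)) + 81 = 128*3 + 81 = 384 + 81 = 465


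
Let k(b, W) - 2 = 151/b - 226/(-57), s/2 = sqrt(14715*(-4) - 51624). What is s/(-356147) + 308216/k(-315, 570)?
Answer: 1844672760/32831 - 36*I*sqrt(341)/356147 ≈ 56187.0 - 0.0018666*I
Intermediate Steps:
s = 36*I*sqrt(341) (s = 2*sqrt(14715*(-4) - 51624) = 2*sqrt(-58860 - 51624) = 2*sqrt(-110484) = 2*(18*I*sqrt(341)) = 36*I*sqrt(341) ≈ 664.78*I)
k(b, W) = 340/57 + 151/b (k(b, W) = 2 + (151/b - 226/(-57)) = 2 + (151/b - 226*(-1/57)) = 2 + (151/b + 226/57) = 2 + (226/57 + 151/b) = 340/57 + 151/b)
s/(-356147) + 308216/k(-315, 570) = (36*I*sqrt(341))/(-356147) + 308216/(340/57 + 151/(-315)) = (36*I*sqrt(341))*(-1/356147) + 308216/(340/57 + 151*(-1/315)) = -36*I*sqrt(341)/356147 + 308216/(340/57 - 151/315) = -36*I*sqrt(341)/356147 + 308216/(32831/5985) = -36*I*sqrt(341)/356147 + 308216*(5985/32831) = -36*I*sqrt(341)/356147 + 1844672760/32831 = 1844672760/32831 - 36*I*sqrt(341)/356147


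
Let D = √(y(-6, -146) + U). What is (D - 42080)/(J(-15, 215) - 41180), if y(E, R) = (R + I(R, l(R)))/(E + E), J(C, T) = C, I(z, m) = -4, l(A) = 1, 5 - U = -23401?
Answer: 8416/8239 - √93674/82390 ≈ 1.0178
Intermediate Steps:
U = 23406 (U = 5 - 1*(-23401) = 5 + 23401 = 23406)
y(E, R) = (-4 + R)/(2*E) (y(E, R) = (R - 4)/(E + E) = (-4 + R)/((2*E)) = (-4 + R)*(1/(2*E)) = (-4 + R)/(2*E))
D = √93674/2 (D = √((½)*(-4 - 146)/(-6) + 23406) = √((½)*(-⅙)*(-150) + 23406) = √(25/2 + 23406) = √(46837/2) = √93674/2 ≈ 153.03)
(D - 42080)/(J(-15, 215) - 41180) = (√93674/2 - 42080)/(-15 - 41180) = (-42080 + √93674/2)/(-41195) = (-42080 + √93674/2)*(-1/41195) = 8416/8239 - √93674/82390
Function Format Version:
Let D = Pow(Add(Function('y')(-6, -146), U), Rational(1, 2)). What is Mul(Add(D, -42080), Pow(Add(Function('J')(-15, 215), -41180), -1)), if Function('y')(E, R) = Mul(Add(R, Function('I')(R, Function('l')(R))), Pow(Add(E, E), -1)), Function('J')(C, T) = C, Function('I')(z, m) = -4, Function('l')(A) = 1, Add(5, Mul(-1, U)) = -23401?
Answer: Add(Rational(8416, 8239), Mul(Rational(-1, 82390), Pow(93674, Rational(1, 2)))) ≈ 1.0178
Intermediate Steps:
U = 23406 (U = Add(5, Mul(-1, -23401)) = Add(5, 23401) = 23406)
Function('y')(E, R) = Mul(Rational(1, 2), Pow(E, -1), Add(-4, R)) (Function('y')(E, R) = Mul(Add(R, -4), Pow(Add(E, E), -1)) = Mul(Add(-4, R), Pow(Mul(2, E), -1)) = Mul(Add(-4, R), Mul(Rational(1, 2), Pow(E, -1))) = Mul(Rational(1, 2), Pow(E, -1), Add(-4, R)))
D = Mul(Rational(1, 2), Pow(93674, Rational(1, 2))) (D = Pow(Add(Mul(Rational(1, 2), Pow(-6, -1), Add(-4, -146)), 23406), Rational(1, 2)) = Pow(Add(Mul(Rational(1, 2), Rational(-1, 6), -150), 23406), Rational(1, 2)) = Pow(Add(Rational(25, 2), 23406), Rational(1, 2)) = Pow(Rational(46837, 2), Rational(1, 2)) = Mul(Rational(1, 2), Pow(93674, Rational(1, 2))) ≈ 153.03)
Mul(Add(D, -42080), Pow(Add(Function('J')(-15, 215), -41180), -1)) = Mul(Add(Mul(Rational(1, 2), Pow(93674, Rational(1, 2))), -42080), Pow(Add(-15, -41180), -1)) = Mul(Add(-42080, Mul(Rational(1, 2), Pow(93674, Rational(1, 2)))), Pow(-41195, -1)) = Mul(Add(-42080, Mul(Rational(1, 2), Pow(93674, Rational(1, 2)))), Rational(-1, 41195)) = Add(Rational(8416, 8239), Mul(Rational(-1, 82390), Pow(93674, Rational(1, 2))))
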